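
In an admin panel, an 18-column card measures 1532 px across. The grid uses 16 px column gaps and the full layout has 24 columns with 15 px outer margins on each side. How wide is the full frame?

18 columns + 17 column gaps: 18c + 17·16 = 1532.
18c = 1532 − 272 = 1260, so c = 70 px.
Total width: 2·15 + 24·70 + 23·16 = 2078 px.

2078 px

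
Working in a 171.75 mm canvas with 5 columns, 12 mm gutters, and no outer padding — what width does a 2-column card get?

61.5 mm

5 columns + 4 gutters: 5c + 4·12 = 171.75.
5c = 171.75 − 48 = 123.75, so c = 24.75 mm.
2 columns plus 1 gutter: 49.5 + 12 = 61.5 mm.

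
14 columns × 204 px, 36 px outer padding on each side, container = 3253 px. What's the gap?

Content width = 3253 − 2·36 = 3181 px.
14·204 + 13g = 3181 → 13g = 325 → g = 25 px.

25 px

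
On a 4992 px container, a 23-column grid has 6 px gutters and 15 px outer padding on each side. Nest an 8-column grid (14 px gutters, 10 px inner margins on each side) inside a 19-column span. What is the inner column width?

497.5 px

Take off 30 px of margins, leaving 4962 px.
Subtracting 22 gutters of 6 leaves 4830 for 23 columns, so c = 210 px.
Span of 19: 19·210 + 18·6 = 3990 + 108 = 4098 px.
Inner content = 4098 − 2·10 = 4078 px.
4078 − 7·14 = 3980; ÷8 gives d = 497.5 px.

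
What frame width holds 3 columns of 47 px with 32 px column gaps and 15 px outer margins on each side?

Total width: 2·15 + 3·47 + 2·32 = 235 px.

235 px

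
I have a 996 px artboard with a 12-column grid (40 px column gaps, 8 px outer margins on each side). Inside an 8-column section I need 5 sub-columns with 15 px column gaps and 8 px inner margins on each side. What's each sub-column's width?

112.8 px

Inside the margins: 996 − 16 = 980 px.
12c + 11·40 = 980 → 12c = 540 → c = 45 px.
Span of 8: 8·45 + 7·40 = 360 + 280 = 640 px.
Inner content = 640 − 2·8 = 624 px.
5 columns + 4 column gaps: 5d + 4·15 = 624.
5d = 624 − 60 = 564, so d = 112.8 px.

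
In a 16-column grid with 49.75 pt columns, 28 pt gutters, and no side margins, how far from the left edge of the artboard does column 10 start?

699.75 pt

Each column+gutter stride is 77.75 pt; with no margin, 9 of them is 699.75 pt.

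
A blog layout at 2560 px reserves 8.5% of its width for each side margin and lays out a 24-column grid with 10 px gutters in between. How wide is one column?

Each margin = 8.5% of 2560 = 217.6 px; content = 2560 − 2·217.6 = 2124.8 px.
2124.8 − 23·10 = 1894.8; ÷24 gives c = 78.95 px.

78.95 px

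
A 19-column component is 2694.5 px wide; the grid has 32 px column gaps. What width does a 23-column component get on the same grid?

2694.5 − 18·32 = 2118.5; ÷19 gives c = 111.5 px.
23-column span = 23·111.5 + 22·32 = 3268.5 px.

3268.5 px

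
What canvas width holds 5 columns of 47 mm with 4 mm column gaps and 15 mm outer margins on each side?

281 mm

Canvas = 2·15 + 5·47 + 4·4 = 30 + 235 + 16 = 281 mm.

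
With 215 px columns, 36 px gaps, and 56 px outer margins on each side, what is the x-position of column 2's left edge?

307 px

Column 2 starts at margin + 1·(column + gutter) = 56 + 1·251 = 307 px.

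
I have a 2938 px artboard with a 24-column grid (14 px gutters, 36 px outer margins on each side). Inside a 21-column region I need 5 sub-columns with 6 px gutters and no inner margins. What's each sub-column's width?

496.4 px

Take off 72 px of margins, leaving 2866 px.
24c + 23·14 = 2866 → 24c = 2544 → c = 106 px.
21 columns plus 20 gutters: 2226 + 280 = 2506 px.
5d + 4·6 = 2506 → 5d = 2482 → d = 496.4 px.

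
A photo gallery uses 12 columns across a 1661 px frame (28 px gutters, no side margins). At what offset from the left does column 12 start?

1548.25 px

12 columns + 11 gutters: 12c + 11·28 = 1661.
12c = 1661 − 308 = 1353, so c = 112.75 px.
Each column+gutter stride is 140.75 px; with no margin, 11 of them is 1548.25 px.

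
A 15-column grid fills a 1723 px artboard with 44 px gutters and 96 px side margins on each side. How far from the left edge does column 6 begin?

Take off 192 px of margins, leaving 1531 px.
15 columns + 14 gutters: 15c + 14·44 = 1531.
15c = 1531 − 616 = 915, so c = 61 px.
Each column+gutter stride is 105 px; 5 of them past the 96 px margin is 96 + 525 = 621 px.

621 px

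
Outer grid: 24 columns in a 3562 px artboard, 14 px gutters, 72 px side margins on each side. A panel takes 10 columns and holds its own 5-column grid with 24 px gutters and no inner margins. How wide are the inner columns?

Subtract both margins: 3562 − 2·72 = 3418 px.
Subtracting 23 gutters of 14 leaves 3096 for 24 columns, so c = 129 px.
Span of 10: 10·129 + 9·14 = 1290 + 126 = 1416 px.
5 columns + 4 gutters: 5d + 4·24 = 1416.
5d = 1416 − 96 = 1320, so d = 264 px.

264 px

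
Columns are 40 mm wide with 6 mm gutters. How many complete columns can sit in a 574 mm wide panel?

12 columns

12 columns: 12·40 + 11·6 = 546 mm ≤ 574.
13 columns: 592 mm > 574. So 12.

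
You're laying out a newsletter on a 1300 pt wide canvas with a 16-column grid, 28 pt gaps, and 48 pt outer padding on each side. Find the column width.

Take off 96 pt of margins, leaving 1204 pt.
Subtracting 15 gaps of 28 leaves 784 for 16 columns, so c = 49 pt.

49 pt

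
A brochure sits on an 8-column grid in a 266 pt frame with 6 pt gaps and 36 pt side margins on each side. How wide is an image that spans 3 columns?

69 pt

Take off 72 pt of margins, leaving 194 pt.
194 − 7·6 = 152; ÷8 gives c = 19 pt.
Span of 3: 3·19 + 2·6 = 57 + 12 = 69 pt.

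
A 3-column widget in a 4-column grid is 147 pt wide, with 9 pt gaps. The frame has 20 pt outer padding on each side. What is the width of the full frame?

239 pt

147 − 2·9 = 129; ÷3 gives c = 43 pt.
Frame = 2·20 + 4·43 + 3·9 = 40 + 172 + 27 = 239 pt.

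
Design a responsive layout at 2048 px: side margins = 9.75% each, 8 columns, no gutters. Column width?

206.08 px

Each margin = 9.75% of 2048 = 199.68 px; content = 2048 − 2·199.68 = 1648.64 px.
1648.64 / 8 = 206.08 px per column.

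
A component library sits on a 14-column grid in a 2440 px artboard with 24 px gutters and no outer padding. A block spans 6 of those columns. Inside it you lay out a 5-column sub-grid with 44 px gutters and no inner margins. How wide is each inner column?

2440 − 13·24 = 2128; ÷14 gives c = 152 px.
Span of 6: 6·152 + 5·24 = 912 + 120 = 1032 px.
1032 − 4·44 = 856; ÷5 gives d = 171.2 px.

171.2 px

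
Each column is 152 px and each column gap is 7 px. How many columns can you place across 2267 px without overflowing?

k columns need k·152 + (k−1)·7 = k·159 − 7.
k·159 − 7 ≤ 2267 → k ≤ 2274 / 159 ≈ 14.30, so k = 14.

14 columns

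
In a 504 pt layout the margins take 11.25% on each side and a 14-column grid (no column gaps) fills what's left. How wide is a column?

27.9 pt

Each margin = 11.25% of 504 = 56.7 pt; content = 504 − 2·56.7 = 390.6 pt.
With no column gaps, each column is 390.6/14 = 27.9 pt.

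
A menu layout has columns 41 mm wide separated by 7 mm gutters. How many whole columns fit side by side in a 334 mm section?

k columns need k·41 + (k−1)·7 = k·48 − 7.
k·48 − 7 ≤ 334 → k ≤ 341 / 48 ≈ 7.10, so k = 7.

7 columns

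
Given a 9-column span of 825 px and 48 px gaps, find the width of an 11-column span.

1019 px

825 − 8·48 = 441; ÷9 gives c = 49 px.
11 columns plus 10 gaps: 539 + 480 = 1019 px.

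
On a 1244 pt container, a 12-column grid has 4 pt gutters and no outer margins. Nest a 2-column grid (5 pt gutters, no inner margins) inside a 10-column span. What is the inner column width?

12 columns + 11 gutters: 12c + 11·4 = 1244.
12c = 1244 − 44 = 1200, so c = 100 pt.
Span of 10: 10·100 + 9·4 = 1000 + 36 = 1036 pt.
2 columns + 1 gutter: 2d + 1·5 = 1036.
2d = 1036 − 5 = 1031, so d = 515.5 pt.

515.5 pt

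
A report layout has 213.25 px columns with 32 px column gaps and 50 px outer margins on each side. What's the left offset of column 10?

Before column 10: the margin + 9 columns + 9 column gaps.
Offset = 50 + 9·(213.25 + 32) = 50 + 2207.25 = 2257.25 px.

2257.25 px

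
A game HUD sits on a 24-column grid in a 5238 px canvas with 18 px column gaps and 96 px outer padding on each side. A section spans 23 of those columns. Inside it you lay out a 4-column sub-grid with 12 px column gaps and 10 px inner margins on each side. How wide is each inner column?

Inside the margins: 5238 − 192 = 5046 px.
5046 − 23·18 = 4632; ÷24 gives c = 193 px.
23-column span = 23·193 + 22·18 = 4835 px.
Inner content = 4835 − 2·10 = 4815 px.
4d + 3·12 = 4815 → 4d = 4779 → d = 1194.75 px.

1194.75 px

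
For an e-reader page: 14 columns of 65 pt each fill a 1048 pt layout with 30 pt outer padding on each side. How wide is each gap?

Content width = 1048 − 2·30 = 988 pt.
14 columns take 14·65 = 910 pt; remaining 78 splits into 13 gaps.
g = 78 / 13 = 6 pt.

6 pt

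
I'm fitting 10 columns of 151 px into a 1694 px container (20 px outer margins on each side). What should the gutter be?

Inside the margins: 1694 − 40 = 1654 px.
10·151 + 9g = 1654 → 9g = 144 → g = 16 px.

16 px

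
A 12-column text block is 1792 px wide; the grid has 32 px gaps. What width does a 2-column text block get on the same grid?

12c + 11·32 = 1792 → 12c = 1440 → c = 120 px.
2 columns plus 1 gap: 240 + 32 = 272 px.

272 px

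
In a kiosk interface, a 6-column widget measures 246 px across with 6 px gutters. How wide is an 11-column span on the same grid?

246 − 5·6 = 216; ÷6 gives c = 36 px.
Span of 11: 11·36 + 10·6 = 396 + 60 = 456 px.

456 px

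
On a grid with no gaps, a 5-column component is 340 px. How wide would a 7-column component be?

5c = 340 → c = 68 px.
7-column span = 7·68 = 476 px.

476 px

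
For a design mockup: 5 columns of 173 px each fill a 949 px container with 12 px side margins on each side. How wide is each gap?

15 px

Content width = 949 − 2·12 = 925 px.
Columns use 865 px, leaving 60 px across 4 gaps = 15 px each.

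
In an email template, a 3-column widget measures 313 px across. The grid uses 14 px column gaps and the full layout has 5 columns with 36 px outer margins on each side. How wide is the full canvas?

603 px

3 columns + 2 column gaps: 3c + 2·14 = 313.
3c = 313 − 28 = 285, so c = 95 px.
Adding margins, columns and gutters: 72 + 475 + 56 = 603 px.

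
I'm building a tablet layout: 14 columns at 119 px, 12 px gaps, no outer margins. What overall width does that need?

Artboard = 14·119 + 13·12 = 1666 + 156 = 1822 px.

1822 px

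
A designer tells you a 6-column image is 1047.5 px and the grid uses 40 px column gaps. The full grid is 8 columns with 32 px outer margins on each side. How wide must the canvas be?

Subtracting 5 column gaps of 40 leaves 847.5 for 6 columns, so c = 141.25 px.
Canvas = 2·32 + 8·141.25 + 7·40 = 64 + 1130 + 280 = 1474 px.

1474 px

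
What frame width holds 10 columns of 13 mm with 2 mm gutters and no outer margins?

148 mm

Frame = 10·13 + 9·2 = 130 + 18 = 148 mm.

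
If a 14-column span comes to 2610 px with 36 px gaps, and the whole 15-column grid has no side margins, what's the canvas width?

14 columns + 13 gaps: 14c + 13·36 = 2610.
14c = 2610 − 468 = 2142, so c = 153 px.
Canvas = 15·153 + 14·36 = 2295 + 504 = 2799 px.

2799 px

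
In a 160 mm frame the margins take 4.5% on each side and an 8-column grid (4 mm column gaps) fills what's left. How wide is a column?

160 × (1 − 2·4.5%) = 160 × 91% = 145.6 mm for the columns.
8c + 7·4 = 145.6 → 8c = 117.6 → c = 14.7 mm.

14.7 mm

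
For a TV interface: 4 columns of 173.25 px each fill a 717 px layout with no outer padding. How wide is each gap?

4 columns take 4·173.25 = 693 px; remaining 24 splits into 3 gaps.
g = 24 / 3 = 8 px.

8 px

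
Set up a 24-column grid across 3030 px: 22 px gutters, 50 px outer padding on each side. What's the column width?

101 px

Content width = 3030 − 2·50 = 2930 px.
24c + 23·22 = 2930 → 24c = 2424 → c = 101 px.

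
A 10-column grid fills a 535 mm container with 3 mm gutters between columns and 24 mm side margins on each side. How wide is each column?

Take off 48 mm of margins, leaving 487 mm.
Subtracting 9 gutters of 3 leaves 460 for 10 columns, so c = 46 mm.

46 mm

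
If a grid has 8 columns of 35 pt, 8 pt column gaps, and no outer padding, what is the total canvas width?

Canvas = 8·35 + 7·8 = 280 + 56 = 336 pt.

336 pt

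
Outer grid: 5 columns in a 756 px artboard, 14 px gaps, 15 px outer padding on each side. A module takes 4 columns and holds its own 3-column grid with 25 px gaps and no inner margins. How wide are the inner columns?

Take off 30 px of margins, leaving 726 px.
726 − 4·14 = 670; ÷5 gives c = 134 px.
4 columns plus 3 gaps: 536 + 42 = 578 px.
Subtracting 2 gaps of 25 leaves 528 for 3 columns, so d = 176 px.

176 px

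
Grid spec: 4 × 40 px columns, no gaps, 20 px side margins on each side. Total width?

200 px

Container = 2·20 + 4·40 = 40 + 160 = 200 px.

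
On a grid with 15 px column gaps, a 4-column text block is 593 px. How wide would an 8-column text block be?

1201 px

4c + 3·15 = 593 → 4c = 548 → c = 137 px.
8 columns plus 7 column gaps: 1096 + 105 = 1201 px.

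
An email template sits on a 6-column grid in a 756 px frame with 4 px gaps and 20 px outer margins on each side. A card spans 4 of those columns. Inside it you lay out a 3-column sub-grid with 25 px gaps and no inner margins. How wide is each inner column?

Inside the margins: 756 − 40 = 716 px.
6c + 5·4 = 716 → 6c = 696 → c = 116 px.
4 columns plus 3 gaps: 464 + 12 = 476 px.
476 − 2·25 = 426; ÷3 gives d = 142 px.

142 px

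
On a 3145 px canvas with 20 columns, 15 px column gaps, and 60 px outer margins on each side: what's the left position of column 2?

212 px

Subtract both margins: 3145 − 2·60 = 3025 px.
Subtracting 19 column gaps of 15 leaves 2740 for 20 columns, so c = 137 px.
Before column 2: the margin + 1 column + 1 column gap.
Offset = 60 + 1·(137 + 15) = 60 + 152 = 212 px.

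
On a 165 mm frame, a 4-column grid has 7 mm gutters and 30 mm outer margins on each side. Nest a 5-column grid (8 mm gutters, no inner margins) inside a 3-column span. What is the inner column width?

9 mm

Take off 60 mm of margins, leaving 105 mm.
4 columns + 3 gutters: 4c + 3·7 = 105.
4c = 105 − 21 = 84, so c = 21 mm.
Span of 3: 3·21 + 2·7 = 63 + 14 = 77 mm.
5d + 4·8 = 77 → 5d = 45 → d = 9 mm.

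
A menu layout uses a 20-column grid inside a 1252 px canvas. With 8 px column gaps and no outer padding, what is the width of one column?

20 columns + 19 column gaps: 20c + 19·8 = 1252.
20c = 1252 − 152 = 1100, so c = 55 px.

55 px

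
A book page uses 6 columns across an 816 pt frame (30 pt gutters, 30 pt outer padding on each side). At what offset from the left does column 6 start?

Inside the margins: 816 − 60 = 756 pt.
756 − 5·30 = 606; ÷6 gives c = 101 pt.
Each column+gutter stride is 131 pt; 5 of them past the 30 pt margin is 30 + 655 = 685 pt.

685 pt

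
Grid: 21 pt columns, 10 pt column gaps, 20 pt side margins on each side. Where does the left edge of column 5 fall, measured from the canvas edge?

144 pt

Each column+gutter stride is 31 pt; 4 of them past the 20 pt margin is 20 + 124 = 144 pt.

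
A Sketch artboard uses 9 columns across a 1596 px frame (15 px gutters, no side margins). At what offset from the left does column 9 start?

1432 px

1596 − 8·15 = 1476; ÷9 gives c = 164 px.
Each column+gutter stride is 179 px; with no margin, 8 of them is 1432 px.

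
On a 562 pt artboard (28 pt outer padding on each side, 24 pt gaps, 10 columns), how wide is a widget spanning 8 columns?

Inside the margins: 562 − 56 = 506 pt.
10 columns + 9 gaps: 10c + 9·24 = 506.
10c = 506 − 216 = 290, so c = 29 pt.
Span of 8: 8·29 + 7·24 = 232 + 168 = 400 pt.

400 pt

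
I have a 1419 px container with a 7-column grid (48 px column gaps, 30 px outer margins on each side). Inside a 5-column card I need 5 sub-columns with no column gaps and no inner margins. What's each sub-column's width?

Inside the margins: 1419 − 60 = 1359 px.
7c + 6·48 = 1359 → 7c = 1071 → c = 153 px.
5 columns plus 4 column gaps: 765 + 192 = 957 px.
With no column gaps, each column is 957/5 = 191.4 px.

191.4 px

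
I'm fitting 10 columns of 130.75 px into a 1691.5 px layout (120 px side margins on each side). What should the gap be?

Subtract both margins: 1691.5 − 2·120 = 1451.5 px.
10·130.75 + 9g = 1451.5 → 9g = 144 → g = 16 px.

16 px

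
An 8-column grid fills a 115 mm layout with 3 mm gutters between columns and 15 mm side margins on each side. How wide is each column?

Content width = 115 − 2·15 = 85 mm.
85 − 7·3 = 64; ÷8 gives c = 8 mm.

8 mm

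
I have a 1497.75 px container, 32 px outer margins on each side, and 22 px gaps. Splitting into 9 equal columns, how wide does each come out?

139.75 px

Subtract both margins: 1497.75 − 2·32 = 1433.75 px.
1433.75 − 8·22 = 1257.75; ÷9 gives c = 139.75 px.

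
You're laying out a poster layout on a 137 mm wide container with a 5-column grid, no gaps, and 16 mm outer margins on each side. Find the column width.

21 mm

Take off 32 mm of margins, leaving 105 mm.
With no gaps, each column is 105/5 = 21 mm.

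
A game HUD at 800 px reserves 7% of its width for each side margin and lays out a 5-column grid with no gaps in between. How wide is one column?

137.6 px

Margins: 7% × 800 = 56 px each, so content = 800 − 112 = 688 px.
688 / 5 = 137.6 px per column.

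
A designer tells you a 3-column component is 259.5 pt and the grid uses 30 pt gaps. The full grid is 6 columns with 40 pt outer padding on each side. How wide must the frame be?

629 pt

3 columns + 2 gaps: 3c + 2·30 = 259.5.
3c = 259.5 − 60 = 199.5, so c = 66.5 pt.
Total width: 2·40 + 6·66.5 + 5·30 = 629 pt.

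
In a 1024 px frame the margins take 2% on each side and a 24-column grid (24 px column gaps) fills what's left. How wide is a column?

1024 × (1 − 2·2%) = 1024 × 96% = 983.04 px for the columns.
983.04 − 23·24 = 431.04; ÷24 gives c = 17.96 px.

17.96 px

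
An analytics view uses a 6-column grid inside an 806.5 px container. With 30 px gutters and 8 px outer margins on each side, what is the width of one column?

106.75 px

Content width = 806.5 − 2·8 = 790.5 px.
Subtracting 5 gutters of 30 leaves 640.5 for 6 columns, so c = 106.75 px.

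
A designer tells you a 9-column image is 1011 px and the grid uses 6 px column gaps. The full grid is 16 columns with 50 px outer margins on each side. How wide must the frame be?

9c + 8·6 = 1011 → 9c = 963 → c = 107 px.
Total width: 2·50 + 16·107 + 15·6 = 1902 px.

1902 px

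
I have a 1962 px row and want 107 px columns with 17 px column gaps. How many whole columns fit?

15 columns

Each extra column adds 107 + 17 = 124 px.
(1962 + 17) / 124 = 15.96, so 15 columns fit.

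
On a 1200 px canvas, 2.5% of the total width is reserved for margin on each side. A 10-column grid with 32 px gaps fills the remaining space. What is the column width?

Margins: 2.5% × 1200 = 30 px each, so content = 1200 − 60 = 1140 px.
Subtracting 9 gaps of 32 leaves 852 for 10 columns, so c = 85.2 px.

85.2 px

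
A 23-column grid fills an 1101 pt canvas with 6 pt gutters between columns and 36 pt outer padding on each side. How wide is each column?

Take off 72 pt of margins, leaving 1029 pt.
1029 − 22·6 = 897; ÷23 gives c = 39 pt.

39 pt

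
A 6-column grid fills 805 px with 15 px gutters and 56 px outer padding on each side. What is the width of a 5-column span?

Subtract both margins: 805 − 2·56 = 693 px.
6 columns + 5 gutters: 6c + 5·15 = 693.
6c = 693 − 75 = 618, so c = 103 px.
5-column span = 5·103 + 4·15 = 575 px.

575 px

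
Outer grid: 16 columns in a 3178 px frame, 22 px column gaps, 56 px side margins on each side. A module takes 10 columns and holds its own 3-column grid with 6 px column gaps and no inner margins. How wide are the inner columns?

Outer content = 3178 − 2·56 = 3066 px.
Subtracting 15 column gaps of 22 leaves 2736 for 16 columns, so c = 171 px.
Span of 10: 10·171 + 9·22 = 1710 + 198 = 1908 px.
Subtracting 2 column gaps of 6 leaves 1896 for 3 columns, so d = 632 px.

632 px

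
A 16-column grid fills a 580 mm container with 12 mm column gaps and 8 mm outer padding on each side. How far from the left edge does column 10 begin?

Take off 16 mm of margins, leaving 564 mm.
564 − 15·12 = 384; ÷16 gives c = 24 mm.
Each column+gutter stride is 36 mm; 9 of them past the 8 mm margin is 8 + 324 = 332 mm.

332 mm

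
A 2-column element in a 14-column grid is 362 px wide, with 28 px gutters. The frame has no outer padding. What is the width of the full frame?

Subtracting 1 gutter of 28 leaves 334 for 2 columns, so c = 167 px.
Frame = 14·167 + 13·28 = 2338 + 364 = 2702 px.

2702 px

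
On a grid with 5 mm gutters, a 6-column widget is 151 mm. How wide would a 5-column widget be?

151 − 5·5 = 126; ÷6 gives c = 21 mm.
5-column span = 5·21 + 4·5 = 125 mm.

125 mm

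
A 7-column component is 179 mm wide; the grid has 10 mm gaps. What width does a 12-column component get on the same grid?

314 mm

7 columns + 6 gaps: 7c + 6·10 = 179.
7c = 179 − 60 = 119, so c = 17 mm.
Span of 12: 12·17 + 11·10 = 204 + 110 = 314 mm.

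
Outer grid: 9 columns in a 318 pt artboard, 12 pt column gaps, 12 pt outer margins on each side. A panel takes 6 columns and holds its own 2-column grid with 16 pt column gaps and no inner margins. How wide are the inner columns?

88 pt

Subtract both margins: 318 − 2·12 = 294 pt.
9c + 8·12 = 294 → 9c = 198 → c = 22 pt.
6-column span = 6·22 + 5·12 = 192 pt.
192 − 1·16 = 176; ÷2 gives d = 88 pt.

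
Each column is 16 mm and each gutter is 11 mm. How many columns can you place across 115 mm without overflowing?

4 columns

k columns need k·16 + (k−1)·11 = k·27 − 11.
k·27 − 11 ≤ 115 → k ≤ 126 / 27 ≈ 4.67, so k = 4.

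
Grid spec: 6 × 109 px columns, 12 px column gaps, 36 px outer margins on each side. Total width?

Canvas = 2·36 + 6·109 + 5·12 = 72 + 654 + 60 = 786 px.

786 px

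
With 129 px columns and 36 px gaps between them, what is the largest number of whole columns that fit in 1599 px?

9 columns

k columns need k·129 + (k−1)·36 = k·165 − 36.
k·165 − 36 ≤ 1599 → k ≤ 1635 / 165 ≈ 9.91, so k = 9.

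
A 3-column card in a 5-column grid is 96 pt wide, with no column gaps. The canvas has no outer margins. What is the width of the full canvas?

With no column gaps, each column is 96/3 = 32 pt.
Canvas = 5·32 = 160 = 160 pt.

160 pt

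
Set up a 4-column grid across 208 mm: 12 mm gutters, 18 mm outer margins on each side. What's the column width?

Take off 36 mm of margins, leaving 172 mm.
4c + 3·12 = 172 → 4c = 136 → c = 34 mm.

34 mm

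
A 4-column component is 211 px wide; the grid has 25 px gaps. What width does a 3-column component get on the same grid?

211 − 3·25 = 136; ÷4 gives c = 34 px.
3-column span = 3·34 + 2·25 = 152 px.

152 px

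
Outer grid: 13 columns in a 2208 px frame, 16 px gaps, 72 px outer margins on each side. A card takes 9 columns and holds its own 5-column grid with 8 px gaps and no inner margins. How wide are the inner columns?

Subtract both margins: 2208 − 2·72 = 2064 px.
2064 − 12·16 = 1872; ÷13 gives c = 144 px.
9-column span = 9·144 + 8·16 = 1424 px.
5 columns + 4 gaps: 5d + 4·8 = 1424.
5d = 1424 − 32 = 1392, so d = 278.4 px.

278.4 px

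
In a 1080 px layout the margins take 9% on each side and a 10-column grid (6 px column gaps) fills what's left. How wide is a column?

Margins: 9% × 1080 = 97.2 px each, so content = 1080 − 194.4 = 885.6 px.
10 columns + 9 column gaps: 10c + 9·6 = 885.6.
10c = 885.6 − 54 = 831.6, so c = 83.16 px.

83.16 px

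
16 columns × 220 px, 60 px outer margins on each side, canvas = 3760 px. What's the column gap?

8 px

Subtract both margins: 3760 − 2·60 = 3640 px.
16·220 + 15g = 3640 → 15g = 120 → g = 8 px.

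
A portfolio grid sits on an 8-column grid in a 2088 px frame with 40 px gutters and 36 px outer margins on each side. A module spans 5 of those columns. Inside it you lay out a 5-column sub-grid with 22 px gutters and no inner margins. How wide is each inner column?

Outer content = 2088 − 2·36 = 2016 px.
8c + 7·40 = 2016 → 8c = 1736 → c = 217 px.
5 columns plus 4 gutters: 1085 + 160 = 1245 px.
Subtracting 4 gutters of 22 leaves 1157 for 5 columns, so d = 231.4 px.

231.4 px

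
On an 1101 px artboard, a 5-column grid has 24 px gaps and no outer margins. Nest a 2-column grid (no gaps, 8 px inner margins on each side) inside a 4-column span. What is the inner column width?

430 px

1101 − 4·24 = 1005; ÷5 gives c = 201 px.
Span of 4: 4·201 + 3·24 = 804 + 72 = 876 px.
Inner content = 876 − 2·8 = 860 px.
860 / 2 = 430 px per column.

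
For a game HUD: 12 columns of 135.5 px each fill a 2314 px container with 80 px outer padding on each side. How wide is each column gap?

Inside the margins: 2314 − 160 = 2154 px.
12·135.5 + 11g = 2154 → 11g = 528 → g = 48 px.

48 px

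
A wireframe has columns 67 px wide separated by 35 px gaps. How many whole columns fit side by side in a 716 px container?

7 columns

7 columns: 7·67 + 6·35 = 679 px ≤ 716.
8 columns: 781 px > 716. So 7.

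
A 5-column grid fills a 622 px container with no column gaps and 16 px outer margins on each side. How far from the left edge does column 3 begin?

252 px

Content = 622 − 2·16 = 590 px.
5c = 590 → c = 118 px.
Column 3 starts at margin + 2·(column + gutter) = 16 + 2·118 = 252 px.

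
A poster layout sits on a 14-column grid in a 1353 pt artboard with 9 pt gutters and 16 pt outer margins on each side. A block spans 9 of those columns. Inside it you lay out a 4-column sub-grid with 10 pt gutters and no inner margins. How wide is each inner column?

204 pt

Outer content = 1353 − 2·16 = 1321 pt.
Subtracting 13 gutters of 9 leaves 1204 for 14 columns, so c = 86 pt.
Span of 9: 9·86 + 8·9 = 774 + 72 = 846 pt.
846 − 3·10 = 816; ÷4 gives d = 204 pt.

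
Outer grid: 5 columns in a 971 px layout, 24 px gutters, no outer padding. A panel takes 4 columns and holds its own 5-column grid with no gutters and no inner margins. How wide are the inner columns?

154.4 px

5c + 4·24 = 971 → 5c = 875 → c = 175 px.
Span of 4: 4·175 + 3·24 = 700 + 72 = 772 px.
772 / 5 = 154.4 px per column.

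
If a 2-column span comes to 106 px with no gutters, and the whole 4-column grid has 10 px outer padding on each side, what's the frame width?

2c = 106 → c = 53 px.
Total width: 2·10 + 4·53 = 232 px.

232 px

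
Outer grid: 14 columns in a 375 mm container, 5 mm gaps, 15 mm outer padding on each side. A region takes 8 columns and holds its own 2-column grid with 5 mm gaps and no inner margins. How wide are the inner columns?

95 mm

Take off 30 mm of margins, leaving 345 mm.
14c + 13·5 = 345 → 14c = 280 → c = 20 mm.
8-column span = 8·20 + 7·5 = 195 mm.
2 columns + 1 gap: 2d + 1·5 = 195.
2d = 195 − 5 = 190, so d = 95 mm.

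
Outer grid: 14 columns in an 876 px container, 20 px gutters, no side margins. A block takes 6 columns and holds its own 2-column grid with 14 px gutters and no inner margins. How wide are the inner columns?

175 px

Subtracting 13 gutters of 20 leaves 616 for 14 columns, so c = 44 px.
6-column span = 6·44 + 5·20 = 364 px.
Subtracting 1 gutter of 14 leaves 350 for 2 columns, so d = 175 px.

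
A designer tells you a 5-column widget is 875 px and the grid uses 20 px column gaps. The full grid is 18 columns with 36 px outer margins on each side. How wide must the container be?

5 columns + 4 column gaps: 5c + 4·20 = 875.
5c = 875 − 80 = 795, so c = 159 px.
Container = 2·36 + 18·159 + 17·20 = 72 + 2862 + 340 = 3274 px.

3274 px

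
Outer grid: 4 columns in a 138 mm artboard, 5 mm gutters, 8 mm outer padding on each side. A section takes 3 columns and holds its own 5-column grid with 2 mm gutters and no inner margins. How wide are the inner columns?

16.45 mm

Inside the margins: 138 − 16 = 122 mm.
4 columns + 3 gutters: 4c + 3·5 = 122.
4c = 122 − 15 = 107, so c = 26.75 mm.
Span of 3: 3·26.75 + 2·5 = 80.25 + 10 = 90.25 mm.
5d + 4·2 = 90.25 → 5d = 82.25 → d = 16.45 mm.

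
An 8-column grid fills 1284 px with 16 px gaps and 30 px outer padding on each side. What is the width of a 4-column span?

Subtract both margins: 1284 − 2·30 = 1224 px.
Subtracting 7 gaps of 16 leaves 1112 for 8 columns, so c = 139 px.
4-column span = 4·139 + 3·16 = 604 px.

604 px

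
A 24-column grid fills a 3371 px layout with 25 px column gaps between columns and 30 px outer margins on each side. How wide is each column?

114 px

Content width = 3371 − 2·30 = 3311 px.
24c + 23·25 = 3311 → 24c = 2736 → c = 114 px.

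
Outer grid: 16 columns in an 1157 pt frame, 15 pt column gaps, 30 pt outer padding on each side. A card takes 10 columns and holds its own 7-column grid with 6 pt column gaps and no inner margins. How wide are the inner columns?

Take off 60 pt of margins, leaving 1097 pt.
16 columns + 15 column gaps: 16c + 15·15 = 1097.
16c = 1097 − 225 = 872, so c = 54.5 pt.
10-column span = 10·54.5 + 9·15 = 680 pt.
7 columns + 6 column gaps: 7d + 6·6 = 680.
7d = 680 − 36 = 644, so d = 92 pt.

92 pt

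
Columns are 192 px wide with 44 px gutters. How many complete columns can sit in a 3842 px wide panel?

16 columns

Each extra column adds 192 + 44 = 236 px.
(3842 + 44) / 236 = 16.47, so 16 columns fit.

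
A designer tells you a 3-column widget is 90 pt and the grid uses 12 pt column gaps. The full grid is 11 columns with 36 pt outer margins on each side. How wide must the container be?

90 − 2·12 = 66; ÷3 gives c = 22 pt.
Container = 2·36 + 11·22 + 10·12 = 72 + 242 + 120 = 434 pt.

434 pt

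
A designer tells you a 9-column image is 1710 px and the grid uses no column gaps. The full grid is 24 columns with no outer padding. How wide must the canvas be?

4560 px

1710 / 9 = 190 px per column.
Summing: 4560 = 4560 px.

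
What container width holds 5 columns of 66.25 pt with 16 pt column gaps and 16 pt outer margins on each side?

427.25 pt

Total width: 2·16 + 5·66.25 + 4·16 = 427.25 pt.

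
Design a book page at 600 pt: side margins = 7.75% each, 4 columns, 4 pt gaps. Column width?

Each margin = 7.75% of 600 = 46.5 pt; content = 600 − 2·46.5 = 507 pt.
4c + 3·4 = 507 → 4c = 495 → c = 123.75 pt.

123.75 pt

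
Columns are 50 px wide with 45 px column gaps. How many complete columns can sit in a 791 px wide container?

8 columns

Each extra column adds 50 + 45 = 95 px.
(791 + 45) / 95 = 8.80, so 8 columns fit.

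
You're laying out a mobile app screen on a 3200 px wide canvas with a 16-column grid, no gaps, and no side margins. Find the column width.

200 px

3200 / 16 = 200 px per column.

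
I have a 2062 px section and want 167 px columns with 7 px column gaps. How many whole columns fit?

11 columns: 11·167 + 10·7 = 1907 px ≤ 2062.
12 columns: 2081 px > 2062. So 11.

11 columns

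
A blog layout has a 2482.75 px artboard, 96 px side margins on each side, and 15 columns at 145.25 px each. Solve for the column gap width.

8 px

Content width = 2482.75 − 2·96 = 2290.75 px.
15 columns take 15·145.25 = 2178.75 px; remaining 112 splits into 14 column gaps.
g = 112 / 14 = 8 px.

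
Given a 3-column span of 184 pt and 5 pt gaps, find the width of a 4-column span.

247 pt

3c + 2·5 = 184 → 3c = 174 → c = 58 pt.
4 columns plus 3 gaps: 232 + 15 = 247 pt.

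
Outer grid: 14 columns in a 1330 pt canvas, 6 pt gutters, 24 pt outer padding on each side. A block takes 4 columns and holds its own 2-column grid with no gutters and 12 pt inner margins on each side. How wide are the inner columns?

Outer content = 1330 − 2·24 = 1282 pt.
14 columns + 13 gutters: 14c + 13·6 = 1282.
14c = 1282 − 78 = 1204, so c = 86 pt.
4 columns plus 3 gutters: 344 + 18 = 362 pt.
Inner content = 362 − 2·12 = 338 pt.
With no gutters, each column is 338/2 = 169 pt.

169 pt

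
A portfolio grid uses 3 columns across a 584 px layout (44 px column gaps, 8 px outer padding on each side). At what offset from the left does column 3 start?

416 px

Subtract both margins: 584 − 2·8 = 568 px.
Subtracting 2 column gaps of 44 leaves 480 for 3 columns, so c = 160 px.
Each column+gutter stride is 204 px; 2 of them past the 8 px margin is 8 + 408 = 416 px.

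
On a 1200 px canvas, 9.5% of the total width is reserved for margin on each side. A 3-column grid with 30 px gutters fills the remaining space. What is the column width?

Margins: 9.5% × 1200 = 114 px each, so content = 1200 − 228 = 972 px.
3 columns + 2 gutters: 3c + 2·30 = 972.
3c = 972 − 60 = 912, so c = 304 px.

304 px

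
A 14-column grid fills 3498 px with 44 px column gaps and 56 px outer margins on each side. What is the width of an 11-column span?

Inside the margins: 3498 − 112 = 3386 px.
Subtracting 13 column gaps of 44 leaves 2814 for 14 columns, so c = 201 px.
11-column span = 11·201 + 10·44 = 2651 px.

2651 px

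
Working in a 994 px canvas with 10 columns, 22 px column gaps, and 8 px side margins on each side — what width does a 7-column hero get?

678 px

Inside the margins: 994 − 16 = 978 px.
Subtracting 9 column gaps of 22 leaves 780 for 10 columns, so c = 78 px.
Span of 7: 7·78 + 6·22 = 546 + 132 = 678 px.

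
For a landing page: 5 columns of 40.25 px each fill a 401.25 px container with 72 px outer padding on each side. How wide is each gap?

14 px

Subtract both margins: 401.25 − 2·72 = 257.25 px.
5·40.25 + 4g = 257.25 → 4g = 56 → g = 14 px.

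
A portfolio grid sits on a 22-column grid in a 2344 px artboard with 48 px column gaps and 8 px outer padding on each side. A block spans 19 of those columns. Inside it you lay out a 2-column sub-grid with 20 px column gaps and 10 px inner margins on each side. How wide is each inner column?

982 px

Inside the margins: 2344 − 16 = 2328 px.
22c + 21·48 = 2328 → 22c = 1320 → c = 60 px.
Span of 19: 19·60 + 18·48 = 1140 + 864 = 2004 px.
Inner content = 2004 − 2·10 = 1984 px.
1984 − 1·20 = 1964; ÷2 gives d = 982 px.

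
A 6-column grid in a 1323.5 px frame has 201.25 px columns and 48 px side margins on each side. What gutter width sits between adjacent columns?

Take off 96 px of margins, leaving 1227.5 px.
Columns use 1207.5 px, leaving 20 px across 5 gutters = 4 px each.

4 px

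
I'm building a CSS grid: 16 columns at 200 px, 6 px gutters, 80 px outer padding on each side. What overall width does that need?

Total width: 2·80 + 16·200 + 15·6 = 3450 px.

3450 px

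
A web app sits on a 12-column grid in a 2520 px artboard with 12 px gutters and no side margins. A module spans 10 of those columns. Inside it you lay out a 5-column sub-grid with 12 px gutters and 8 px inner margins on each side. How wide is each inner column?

406.8 px

2520 − 11·12 = 2388; ÷12 gives c = 199 px.
10-column span = 10·199 + 9·12 = 2098 px.
Inner content = 2098 − 2·8 = 2082 px.
2082 − 4·12 = 2034; ÷5 gives d = 406.8 px.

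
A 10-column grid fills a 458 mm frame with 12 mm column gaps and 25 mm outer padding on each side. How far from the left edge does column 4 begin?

Inside the margins: 458 − 50 = 408 mm.
408 − 9·12 = 300; ÷10 gives c = 30 mm.
Column 4 starts at margin + 3·(column + gutter) = 25 + 3·42 = 151 mm.

151 mm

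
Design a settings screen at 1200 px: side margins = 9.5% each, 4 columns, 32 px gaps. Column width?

1200 × (1 − 2·9.5%) = 1200 × 81% = 972 px for the columns.
4 columns + 3 gaps: 4c + 3·32 = 972.
4c = 972 − 96 = 876, so c = 219 px.

219 px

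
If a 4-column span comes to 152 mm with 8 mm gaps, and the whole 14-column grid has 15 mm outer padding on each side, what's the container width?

582 mm

4 columns + 3 gaps: 4c + 3·8 = 152.
4c = 152 − 24 = 128, so c = 32 mm.
Total width: 2·15 + 14·32 + 13·8 = 582 mm.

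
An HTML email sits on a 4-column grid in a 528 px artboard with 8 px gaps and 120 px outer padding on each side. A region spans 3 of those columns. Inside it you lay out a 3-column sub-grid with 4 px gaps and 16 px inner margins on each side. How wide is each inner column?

Outer content = 528 − 2·120 = 288 px.
4c + 3·8 = 288 → 4c = 264 → c = 66 px.
3-column span = 3·66 + 2·8 = 214 px.
Inner content = 214 − 2·16 = 182 px.
182 − 2·4 = 174; ÷3 gives d = 58 px.

58 px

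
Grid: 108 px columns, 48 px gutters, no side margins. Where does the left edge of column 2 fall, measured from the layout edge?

No margin, so column 2 starts at 1·(column + gutter) = 1·156 = 156 px.

156 px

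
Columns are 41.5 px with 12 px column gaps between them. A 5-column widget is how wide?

5 columns plus 4 column gaps: 207.5 + 48 = 255.5 px.

255.5 px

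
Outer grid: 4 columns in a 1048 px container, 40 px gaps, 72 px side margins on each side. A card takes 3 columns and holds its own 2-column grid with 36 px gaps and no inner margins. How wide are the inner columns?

Take off 144 px of margins, leaving 904 px.
Subtracting 3 gaps of 40 leaves 784 for 4 columns, so c = 196 px.
Span of 3: 3·196 + 2·40 = 588 + 80 = 668 px.
2d + 1·36 = 668 → 2d = 632 → d = 316 px.

316 px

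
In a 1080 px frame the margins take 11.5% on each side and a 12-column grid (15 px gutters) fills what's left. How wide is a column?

1080 × (1 − 2·11.5%) = 1080 × 77% = 831.6 px for the columns.
Subtracting 11 gutters of 15 leaves 666.6 for 12 columns, so c = 55.55 px.

55.55 px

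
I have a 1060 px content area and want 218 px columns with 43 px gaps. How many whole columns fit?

k columns need k·218 + (k−1)·43 = k·261 − 43.
k·261 − 43 ≤ 1060 → k ≤ 1103 / 261 ≈ 4.23, so k = 4.

4 columns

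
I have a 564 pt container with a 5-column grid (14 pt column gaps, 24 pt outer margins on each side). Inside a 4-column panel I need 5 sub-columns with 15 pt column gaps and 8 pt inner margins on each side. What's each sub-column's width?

Subtract both margins: 564 − 2·24 = 516 pt.
5 columns + 4 column gaps: 5c + 4·14 = 516.
5c = 516 − 56 = 460, so c = 92 pt.
4 columns plus 3 column gaps: 368 + 42 = 410 pt.
Inner content = 410 − 2·8 = 394 pt.
5d + 4·15 = 394 → 5d = 334 → d = 66.8 pt.

66.8 pt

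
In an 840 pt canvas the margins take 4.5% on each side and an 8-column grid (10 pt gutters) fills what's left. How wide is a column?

86.8 pt

Margins: 4.5% × 840 = 37.8 pt each, so content = 840 − 75.6 = 764.4 pt.
8c + 7·10 = 764.4 → 8c = 694.4 → c = 86.8 pt.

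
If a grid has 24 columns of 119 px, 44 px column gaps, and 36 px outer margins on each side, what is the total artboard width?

3940 px

Total width: 2·36 + 24·119 + 23·44 = 3940 px.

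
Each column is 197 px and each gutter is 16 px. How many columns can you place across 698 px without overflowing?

3 columns

Each extra column adds 197 + 16 = 213 px.
(698 + 16) / 213 = 3.35, so 3 columns fit.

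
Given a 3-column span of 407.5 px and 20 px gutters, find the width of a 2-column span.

265 px

407.5 − 2·20 = 367.5; ÷3 gives c = 122.5 px.
2 columns plus 1 gutter: 245 + 20 = 265 px.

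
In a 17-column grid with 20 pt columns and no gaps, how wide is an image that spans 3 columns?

60 pt

With no gaps, 3 columns span 3·20 = 60 pt.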